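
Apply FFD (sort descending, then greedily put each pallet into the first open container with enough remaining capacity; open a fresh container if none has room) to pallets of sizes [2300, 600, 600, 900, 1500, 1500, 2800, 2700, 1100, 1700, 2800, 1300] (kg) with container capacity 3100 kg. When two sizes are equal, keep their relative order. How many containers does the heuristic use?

7

Sorted descending: 2800, 2800, 2700, 2300, 1700, 1500, 1500, 1300, 1100, 900, 600, 600.
  2800 → container 1 (new)  [load 2800/3100]
  2800 → container 2 (new)  [load 2800/3100]
  2700 → container 3 (new)  [load 2700/3100]
  2300 → container 4 (new)  [load 2300/3100]
  1700 → container 5 (new)  [load 1700/3100]
  1500 → container 6 (new)  [load 1500/3100]
  1500 → container 6  [load 3000/3100]
  1300 → container 5  [load 3000/3100]
  1100 → container 7 (new)  [load 1100/3100]
  900 → container 7  [load 2000/3100]
  600 → container 4  [load 2900/3100]
  600 → container 7  [load 2600/3100]
7 containers opened.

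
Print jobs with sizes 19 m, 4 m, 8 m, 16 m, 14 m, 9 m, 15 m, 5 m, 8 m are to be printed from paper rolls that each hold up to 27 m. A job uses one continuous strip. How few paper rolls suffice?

Total = 19 + 16 + 15 + 14 + 9 + 8 + 8 + 5 + 4 = 98 m.
Lower bound: ⌈98/27⌉ = 4 paper rolls.
A packing using 4 paper rolls:
  roll 1: 19 + 8 = 27
  roll 2: 16 + 9 = 25
  roll 3: 15 + 8 + 4 = 27
  roll 4: 14 + 5 = 19
This matches the lower bound, so 4 is optimal.

4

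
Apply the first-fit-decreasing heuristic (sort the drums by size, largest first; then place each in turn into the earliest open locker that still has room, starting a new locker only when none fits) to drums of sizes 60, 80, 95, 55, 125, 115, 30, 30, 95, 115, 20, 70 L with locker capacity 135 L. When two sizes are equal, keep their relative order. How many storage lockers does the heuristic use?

Sorted descending: 125, 115, 115, 95, 95, 80, 70, 60, 55, 30, 30, 20.
  125 → locker 1 (new)  [load 125/135]
  115 → locker 2 (new)  [load 115/135]
  115 → locker 3 (new)  [load 115/135]
  95 → locker 4 (new)  [load 95/135]
  95 → locker 5 (new)  [load 95/135]
  80 → locker 6 (new)  [load 80/135]
  70 → locker 7 (new)  [load 70/135]
  60 → locker 7  [load 130/135]
  55 → locker 6  [load 135/135]
  30 → locker 4  [load 125/135]
  30 → locker 5  [load 125/135]
  20 → locker 2  [load 135/135]
7 storage lockers opened.

7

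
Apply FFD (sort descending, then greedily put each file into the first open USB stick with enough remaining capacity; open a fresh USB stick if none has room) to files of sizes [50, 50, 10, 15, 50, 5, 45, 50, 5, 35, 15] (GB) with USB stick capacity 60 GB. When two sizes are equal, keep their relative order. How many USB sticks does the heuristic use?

6

Sorted descending: 50, 50, 50, 50, 45, 35, 15, 15, 10, 5, 5.
  50 → USB stick 1 (new)  [load 50/60]
  50 → USB stick 2 (new)  [load 50/60]
  50 → USB stick 3 (new)  [load 50/60]
  50 → USB stick 4 (new)  [load 50/60]
  45 → USB stick 5 (new)  [load 45/60]
  35 → USB stick 6 (new)  [load 35/60]
  15 → USB stick 5  [load 60/60]
  15 → USB stick 6  [load 50/60]
  10 → USB stick 1  [load 60/60]
  5 → USB stick 2  [load 55/60]
  5 → USB stick 2  [load 60/60]
6 USB sticks opened.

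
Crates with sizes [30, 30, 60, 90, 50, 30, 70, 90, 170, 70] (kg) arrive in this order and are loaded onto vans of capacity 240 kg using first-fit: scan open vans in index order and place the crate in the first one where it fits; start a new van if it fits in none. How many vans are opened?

  30 → van 1 (new)  [load 30/240]
  30 → van 1  [load 60/240]
  60 → van 1  [load 120/240]
  90 → van 1  [load 210/240]
  50 → van 2 (new)  [load 50/240]
  30 → van 1  [load 240/240]
  70 → van 2  [load 120/240]
  90 → van 2  [load 210/240]
  170 → van 3 (new)  [load 170/240]
  70 → van 3  [load 240/240]
3 vans opened.

3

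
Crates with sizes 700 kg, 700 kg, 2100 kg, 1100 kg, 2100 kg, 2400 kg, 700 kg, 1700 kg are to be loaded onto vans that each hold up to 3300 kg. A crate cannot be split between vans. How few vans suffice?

Total = 2400 + 2100 + 2100 + 1700 + 1100 + 700 + 700 + 700 = 11500 kg.
Lower bound: ⌈11500/3300⌉ = 4 vans.
A packing using 4 vans:
  van 1: 2400 + 700 = 3100
  van 2: 2100 + 1100 = 3200
  van 3: 2100 + 700 = 2800
  van 4: 1700 + 700 = 2400
This matches the lower bound, so 4 is optimal.

4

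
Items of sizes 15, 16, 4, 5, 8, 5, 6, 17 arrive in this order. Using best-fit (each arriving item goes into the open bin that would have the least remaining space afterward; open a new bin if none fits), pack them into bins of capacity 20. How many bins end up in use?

4

  15 → bin 1 (new)  [load 15/20]
  16 → bin 2 (new)  [load 16/20]
  4 → bin 2  [load 20/20]
  5 → bin 1  [load 20/20]
  8 → bin 3 (new)  [load 8/20]
  5 → bin 3  [load 13/20]
  6 → bin 3  [load 19/20]
  17 → bin 4 (new)  [load 17/20]
4 bins opened.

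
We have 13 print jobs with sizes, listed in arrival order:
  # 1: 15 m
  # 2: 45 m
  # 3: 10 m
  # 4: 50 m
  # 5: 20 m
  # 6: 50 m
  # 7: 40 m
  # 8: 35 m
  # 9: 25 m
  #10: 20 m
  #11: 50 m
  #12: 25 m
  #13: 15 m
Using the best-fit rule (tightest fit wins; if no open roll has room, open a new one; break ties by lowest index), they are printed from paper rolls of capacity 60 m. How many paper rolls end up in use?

7

  15 → roll 1 (new)  [load 15/60]
  45 → roll 1  [load 60/60]
  10 → roll 2 (new)  [load 10/60]
  50 → roll 2  [load 60/60]
  20 → roll 3 (new)  [load 20/60]
  50 → roll 4 (new)  [load 50/60]
  40 → roll 3  [load 60/60]
  35 → roll 5 (new)  [load 35/60]
  25 → roll 5  [load 60/60]
  20 → roll 6 (new)  [load 20/60]
  50 → roll 7 (new)  [load 50/60]
  25 → roll 6  [load 45/60]
  15 → roll 6  [load 60/60]
7 paper rolls opened.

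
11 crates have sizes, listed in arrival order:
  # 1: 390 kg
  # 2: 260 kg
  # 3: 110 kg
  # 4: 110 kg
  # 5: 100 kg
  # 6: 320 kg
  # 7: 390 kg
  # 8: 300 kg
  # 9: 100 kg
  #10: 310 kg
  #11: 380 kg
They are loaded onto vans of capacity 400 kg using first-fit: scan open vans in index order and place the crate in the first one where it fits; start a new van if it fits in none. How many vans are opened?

  390 → van 1 (new)  [load 390/400]
  260 → van 2 (new)  [load 260/400]
  110 → van 2  [load 370/400]
  110 → van 3 (new)  [load 110/400]
  100 → van 3  [load 210/400]
  320 → van 4 (new)  [load 320/400]
  390 → van 5 (new)  [load 390/400]
  300 → van 6 (new)  [load 300/400]
  100 → van 3  [load 310/400]
  310 → van 7 (new)  [load 310/400]
  380 → van 8 (new)  [load 380/400]
8 vans opened.

8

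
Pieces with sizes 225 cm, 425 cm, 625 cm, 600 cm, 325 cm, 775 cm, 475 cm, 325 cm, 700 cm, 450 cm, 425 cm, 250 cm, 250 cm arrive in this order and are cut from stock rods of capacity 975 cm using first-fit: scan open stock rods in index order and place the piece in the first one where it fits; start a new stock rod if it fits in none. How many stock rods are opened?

  225 → stock rod 1 (new)  [load 225/975]
  425 → stock rod 1  [load 650/975]
  625 → stock rod 2 (new)  [load 625/975]
  600 → stock rod 3 (new)  [load 600/975]
  325 → stock rod 1  [load 975/975]
  775 → stock rod 4 (new)  [load 775/975]
  475 → stock rod 5 (new)  [load 475/975]
  325 → stock rod 2  [load 950/975]
  700 → stock rod 6 (new)  [load 700/975]
  450 → stock rod 5  [load 925/975]
  425 → stock rod 7 (new)  [load 425/975]
  250 → stock rod 3  [load 850/975]
  250 → stock rod 6  [load 950/975]
7 stock rods opened.

7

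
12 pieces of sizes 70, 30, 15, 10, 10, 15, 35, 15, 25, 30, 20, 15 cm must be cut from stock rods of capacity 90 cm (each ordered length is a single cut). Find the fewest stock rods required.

Total = 70 + 35 + 30 + 30 + 25 + 20 + 15 + 15 + 15 + 15 + 10 + 10 = 290 cm.
Lower bound: ⌈290/90⌉ = 4 stock rods.
A packing using 4 stock rods:
  stock rod 1: 70 + 20 = 90
  stock rod 2: 35 + 30 + 25 = 90
  stock rod 3: 30 + 15 + 15 + 15 + 15 = 90
  stock rod 4: 10 + 10 = 20
This matches the lower bound, so 4 is optimal.

4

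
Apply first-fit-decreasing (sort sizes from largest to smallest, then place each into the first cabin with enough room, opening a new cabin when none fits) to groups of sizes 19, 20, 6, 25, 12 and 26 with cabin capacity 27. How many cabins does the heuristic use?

5

Sorted descending: 26, 25, 20, 19, 12, 6.
  26 → cabin 1 (new)  [load 26/27]
  25 → cabin 2 (new)  [load 25/27]
  20 → cabin 3 (new)  [load 20/27]
  19 → cabin 4 (new)  [load 19/27]
  12 → cabin 5 (new)  [load 12/27]
  6 → cabin 3  [load 26/27]
5 cabins opened.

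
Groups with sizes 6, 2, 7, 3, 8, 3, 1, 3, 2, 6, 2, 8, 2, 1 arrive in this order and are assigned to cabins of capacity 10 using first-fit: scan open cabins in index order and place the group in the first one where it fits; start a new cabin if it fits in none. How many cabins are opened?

  6 → cabin 1 (new)  [load 6/10]
  2 → cabin 1  [load 8/10]
  7 → cabin 2 (new)  [load 7/10]
  3 → cabin 2  [load 10/10]
  8 → cabin 3 (new)  [load 8/10]
  3 → cabin 4 (new)  [load 3/10]
  1 → cabin 1  [load 9/10]
  3 → cabin 4  [load 6/10]
  2 → cabin 3  [load 10/10]
  6 → cabin 5 (new)  [load 6/10]
  2 → cabin 4  [load 8/10]
  8 → cabin 6 (new)  [load 8/10]
  2 → cabin 4  [load 10/10]
  1 → cabin 1  [load 10/10]
6 cabins opened.

6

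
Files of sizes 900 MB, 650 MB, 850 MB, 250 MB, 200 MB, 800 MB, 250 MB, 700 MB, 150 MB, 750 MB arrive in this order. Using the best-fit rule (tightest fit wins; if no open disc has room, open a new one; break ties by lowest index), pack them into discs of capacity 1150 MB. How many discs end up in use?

  900 → disc 1 (new)  [load 900/1150]
  650 → disc 2 (new)  [load 650/1150]
  850 → disc 3 (new)  [load 850/1150]
  250 → disc 1  [load 1150/1150]
  200 → disc 3  [load 1050/1150]
  800 → disc 4 (new)  [load 800/1150]
  250 → disc 4  [load 1050/1150]
  700 → disc 5 (new)  [load 700/1150]
  150 → disc 5  [load 850/1150]
  750 → disc 6 (new)  [load 750/1150]
6 discs opened.

6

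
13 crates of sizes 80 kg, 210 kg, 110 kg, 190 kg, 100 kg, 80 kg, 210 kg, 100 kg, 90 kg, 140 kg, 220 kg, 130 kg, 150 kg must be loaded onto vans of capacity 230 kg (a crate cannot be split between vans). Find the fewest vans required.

Total = 220 + 210 + 210 + 190 + 150 + 140 + 130 + 110 + 100 + 100 + 90 + 80 + 80 = 1810 kg.
Lower bound: ⌈1810/230⌉ = 8 vans.
A packing using 9 vans:
  van 1: 220 = 220
  van 2: 210 = 210
  van 3: 210 = 210
  van 4: 190 = 190
  van 5: 150 + 80 = 230
  van 6: 140 + 90 = 230
  van 7: 130 + 100 = 230
  van 8: 110 + 100 = 210
  van 9: 80 = 80
No arrangement into 8 vans stays within capacity, so 9 is optimal.

9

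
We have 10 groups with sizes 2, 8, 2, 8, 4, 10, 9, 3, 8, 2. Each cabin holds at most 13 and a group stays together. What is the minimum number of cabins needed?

Total = 10 + 9 + 8 + 8 + 8 + 4 + 3 + 2 + 2 + 2 = 56.
Lower bound: ⌈56/13⌉ = 5 cabins.
A packing using 5 cabins:
  cabin 1: 10 + 3 = 13
  cabin 2: 9 + 4 = 13
  cabin 3: 8 + 2 + 2 = 12
  cabin 4: 8 + 2 = 10
  cabin 5: 8 = 8
This matches the lower bound, so 5 is optimal.

5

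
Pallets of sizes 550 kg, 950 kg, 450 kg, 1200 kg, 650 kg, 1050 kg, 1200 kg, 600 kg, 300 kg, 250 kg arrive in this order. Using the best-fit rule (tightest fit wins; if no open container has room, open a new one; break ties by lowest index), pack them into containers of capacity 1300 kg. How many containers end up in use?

  550 → container 1 (new)  [load 550/1300]
  950 → container 2 (new)  [load 950/1300]
  450 → container 1  [load 1000/1300]
  1200 → container 3 (new)  [load 1200/1300]
  650 → container 4 (new)  [load 650/1300]
  1050 → container 5 (new)  [load 1050/1300]
  1200 → container 6 (new)  [load 1200/1300]
  600 → container 4  [load 1250/1300]
  300 → container 1  [load 1300/1300]
  250 → container 5  [load 1300/1300]
6 containers opened.

6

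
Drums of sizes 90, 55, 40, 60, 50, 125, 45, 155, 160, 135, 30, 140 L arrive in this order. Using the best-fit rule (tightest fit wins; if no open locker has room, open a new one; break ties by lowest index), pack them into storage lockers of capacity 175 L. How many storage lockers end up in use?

  90 → locker 1 (new)  [load 90/175]
  55 → locker 1  [load 145/175]
  40 → locker 2 (new)  [load 40/175]
  60 → locker 2  [load 100/175]
  50 → locker 2  [load 150/175]
  125 → locker 3 (new)  [load 125/175]
  45 → locker 3  [load 170/175]
  155 → locker 4 (new)  [load 155/175]
  160 → locker 5 (new)  [load 160/175]
  135 → locker 6 (new)  [load 135/175]
  30 → locker 1  [load 175/175]
  140 → locker 7 (new)  [load 140/175]
7 storage lockers opened.

7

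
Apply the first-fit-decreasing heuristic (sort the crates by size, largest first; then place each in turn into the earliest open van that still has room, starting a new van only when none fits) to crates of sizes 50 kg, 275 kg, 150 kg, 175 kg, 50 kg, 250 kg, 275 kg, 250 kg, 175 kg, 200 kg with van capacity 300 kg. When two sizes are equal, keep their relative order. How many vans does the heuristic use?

8

Sorted descending: 275, 275, 250, 250, 200, 175, 175, 150, 50, 50.
  275 → van 1 (new)  [load 275/300]
  275 → van 2 (new)  [load 275/300]
  250 → van 3 (new)  [load 250/300]
  250 → van 4 (new)  [load 250/300]
  200 → van 5 (new)  [load 200/300]
  175 → van 6 (new)  [load 175/300]
  175 → van 7 (new)  [load 175/300]
  150 → van 8 (new)  [load 150/300]
  50 → van 3  [load 300/300]
  50 → van 4  [load 300/300]
8 vans opened.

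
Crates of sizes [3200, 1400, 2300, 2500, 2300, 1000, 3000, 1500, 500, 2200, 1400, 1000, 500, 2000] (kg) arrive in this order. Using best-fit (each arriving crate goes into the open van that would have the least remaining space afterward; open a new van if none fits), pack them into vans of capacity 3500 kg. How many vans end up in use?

8

  3200 → van 1 (new)  [load 3200/3500]
  1400 → van 2 (new)  [load 1400/3500]
  2300 → van 3 (new)  [load 2300/3500]
  2500 → van 4 (new)  [load 2500/3500]
  2300 → van 5 (new)  [load 2300/3500]
  1000 → van 4  [load 3500/3500]
  3000 → van 6 (new)  [load 3000/3500]
  1500 → van 2  [load 2900/3500]
  500 → van 6  [load 3500/3500]
  2200 → van 7 (new)  [load 2200/3500]
  1400 → van 8 (new)  [load 1400/3500]
  1000 → van 3  [load 3300/3500]
  500 → van 2  [load 3400/3500]
  2000 → van 8  [load 3400/3500]
8 vans opened.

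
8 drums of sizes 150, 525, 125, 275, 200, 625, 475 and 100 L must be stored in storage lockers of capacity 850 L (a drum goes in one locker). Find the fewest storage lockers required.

3

Total = 625 + 525 + 475 + 275 + 200 + 150 + 125 + 100 = 2475 L.
Lower bound: ⌈2475/850⌉ = 3 storage lockers.
A packing using 3 storage lockers:
  locker 1: 625 + 200 = 825
  locker 2: 525 + 275 = 800
  locker 3: 475 + 150 + 125 + 100 = 850
This matches the lower bound, so 3 is optimal.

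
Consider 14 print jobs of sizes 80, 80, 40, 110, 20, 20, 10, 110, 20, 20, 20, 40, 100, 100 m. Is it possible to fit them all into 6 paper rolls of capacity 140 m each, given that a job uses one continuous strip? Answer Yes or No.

A valid assignment using 6 paper rolls:
  roll 1: 110 + 20 + 10 = 140
  roll 2: 110 + 20 = 130
  roll 3: 100 + 40 = 140
  roll 4: 100 + 40 = 140
  roll 5: 80 + 20 + 20 + 20 = 140
  roll 6: 80 = 80
Every load is within 140 m, so 6 paper rolls suffice.

Yes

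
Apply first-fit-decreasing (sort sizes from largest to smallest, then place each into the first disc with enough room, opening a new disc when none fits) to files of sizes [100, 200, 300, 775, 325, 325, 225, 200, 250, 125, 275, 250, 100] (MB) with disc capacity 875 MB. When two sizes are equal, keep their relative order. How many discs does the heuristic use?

4

Sorted descending: 775, 325, 325, 300, 275, 250, 250, 225, 200, 200, 125, 100, 100.
  775 → disc 1 (new)  [load 775/875]
  325 → disc 2 (new)  [load 325/875]
  325 → disc 2  [load 650/875]
  300 → disc 3 (new)  [load 300/875]
  275 → disc 3  [load 575/875]
  250 → disc 3  [load 825/875]
  250 → disc 4 (new)  [load 250/875]
  225 → disc 2  [load 875/875]
  200 → disc 4  [load 450/875]
  200 → disc 4  [load 650/875]
  125 → disc 4  [load 775/875]
  100 → disc 1  [load 875/875]
  100 → disc 4  [load 875/875]
4 discs opened.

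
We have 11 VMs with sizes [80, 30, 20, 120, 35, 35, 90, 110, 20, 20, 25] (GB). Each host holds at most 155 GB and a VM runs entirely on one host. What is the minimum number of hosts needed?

4

Total = 120 + 110 + 90 + 80 + 35 + 35 + 30 + 25 + 20 + 20 + 20 = 585 GB.
Lower bound: ⌈585/155⌉ = 4 hosts.
A packing using 4 hosts:
  host 1: 120 + 35 = 155
  host 2: 110 + 35 = 145
  host 3: 90 + 30 + 25 = 145
  host 4: 80 + 20 + 20 + 20 = 140
This matches the lower bound, so 4 is optimal.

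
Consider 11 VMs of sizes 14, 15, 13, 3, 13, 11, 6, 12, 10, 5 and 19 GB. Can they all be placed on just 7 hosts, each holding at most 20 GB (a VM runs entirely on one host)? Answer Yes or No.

Total = 121 GB; ⌈121/20⌉ = 7.
The bound of 7 does not rule out 7, but exhaustive search shows no assignment into 7 hosts of capacity 20 GB exists — the minimum is 8.

No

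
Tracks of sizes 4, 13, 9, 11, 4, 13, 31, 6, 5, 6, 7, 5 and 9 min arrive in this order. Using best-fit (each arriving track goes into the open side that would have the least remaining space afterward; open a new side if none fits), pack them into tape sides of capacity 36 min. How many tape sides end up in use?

  4 → side 1 (new)  [load 4/36]
  13 → side 1  [load 17/36]
  9 → side 1  [load 26/36]
  11 → side 2 (new)  [load 11/36]
  4 → side 1  [load 30/36]
  13 → side 2  [load 24/36]
  31 → side 3 (new)  [load 31/36]
  6 → side 1  [load 36/36]
  5 → side 3  [load 36/36]
  6 → side 2  [load 30/36]
  7 → side 4 (new)  [load 7/36]
  5 → side 2  [load 35/36]
  9 → side 4  [load 16/36]
4 tape sides opened.

4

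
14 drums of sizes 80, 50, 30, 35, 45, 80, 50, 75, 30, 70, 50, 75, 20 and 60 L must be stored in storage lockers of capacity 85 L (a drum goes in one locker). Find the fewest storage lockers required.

Total = 80 + 80 + 75 + 75 + 70 + 60 + 50 + 50 + 50 + 45 + 35 + 30 + 30 + 20 = 750 L.
Lower bound: ⌈750/85⌉ = 9 storage lockers.
Also, 10 drums each exceed 85/2 L, and no two of those can share a locker, so at least 10 storage lockers are needed.
A packing using 10 storage lockers:
  locker 1: 80 = 80
  locker 2: 80 = 80
  locker 3: 75 = 75
  locker 4: 75 = 75
  locker 5: 70 = 70
  locker 6: 60 + 20 = 80
  locker 7: 50 + 35 = 85
  locker 8: 50 + 30 = 80
  locker 9: 50 + 30 = 80
  locker 10: 45 = 45
This matches the lower bound, so 10 is optimal.

10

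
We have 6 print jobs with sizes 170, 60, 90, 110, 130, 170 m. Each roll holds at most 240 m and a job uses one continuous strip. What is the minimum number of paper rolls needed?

4

Total = 170 + 170 + 130 + 110 + 90 + 60 = 730 m.
Lower bound: ⌈730/240⌉ = 4 paper rolls.
A packing using 4 paper rolls:
  roll 1: 170 + 60 = 230
  roll 2: 170 = 170
  roll 3: 130 + 110 = 240
  roll 4: 90 = 90
This matches the lower bound, so 4 is optimal.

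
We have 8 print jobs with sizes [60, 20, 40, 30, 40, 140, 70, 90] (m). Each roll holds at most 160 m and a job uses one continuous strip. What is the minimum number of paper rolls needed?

Total = 140 + 90 + 70 + 60 + 40 + 40 + 30 + 20 = 490 m.
Lower bound: ⌈490/160⌉ = 4 paper rolls.
A packing using 4 paper rolls:
  roll 1: 140 + 20 = 160
  roll 2: 90 + 70 = 160
  roll 3: 60 + 40 + 40 = 140
  roll 4: 30 = 30
This matches the lower bound, so 4 is optimal.

4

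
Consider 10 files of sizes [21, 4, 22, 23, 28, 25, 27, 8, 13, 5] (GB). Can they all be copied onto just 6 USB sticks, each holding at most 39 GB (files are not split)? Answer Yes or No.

A valid assignment using 6 USB sticks:
  USB stick 1: 28 + 8 = 36
  USB stick 2: 27 + 5 + 4 = 36
  USB stick 3: 25 + 13 = 38
  USB stick 4: 23 = 23
  USB stick 5: 22 = 22
  USB stick 6: 21 = 21
Every load is within 39 GB, so 6 USB sticks suffice.

Yes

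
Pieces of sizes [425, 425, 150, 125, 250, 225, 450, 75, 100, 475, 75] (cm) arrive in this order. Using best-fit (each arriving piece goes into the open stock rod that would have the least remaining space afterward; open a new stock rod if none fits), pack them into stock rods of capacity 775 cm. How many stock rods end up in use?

4

  425 → stock rod 1 (new)  [load 425/775]
  425 → stock rod 2 (new)  [load 425/775]
  150 → stock rod 1  [load 575/775]
  125 → stock rod 1  [load 700/775]
  250 → stock rod 2  [load 675/775]
  225 → stock rod 3 (new)  [load 225/775]
  450 → stock rod 3  [load 675/775]
  75 → stock rod 1  [load 775/775]
  100 → stock rod 2  [load 775/775]
  475 → stock rod 4 (new)  [load 475/775]
  75 → stock rod 3  [load 750/775]
4 stock rods opened.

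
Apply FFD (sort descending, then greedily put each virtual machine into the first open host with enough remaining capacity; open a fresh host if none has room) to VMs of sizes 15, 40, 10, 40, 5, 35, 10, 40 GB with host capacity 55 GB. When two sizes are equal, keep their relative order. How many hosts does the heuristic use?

4

Sorted descending: 40, 40, 40, 35, 15, 10, 10, 5.
  40 → host 1 (new)  [load 40/55]
  40 → host 2 (new)  [load 40/55]
  40 → host 3 (new)  [load 40/55]
  35 → host 4 (new)  [load 35/55]
  15 → host 1  [load 55/55]
  10 → host 2  [load 50/55]
  10 → host 3  [load 50/55]
  5 → host 2  [load 55/55]
4 hosts opened.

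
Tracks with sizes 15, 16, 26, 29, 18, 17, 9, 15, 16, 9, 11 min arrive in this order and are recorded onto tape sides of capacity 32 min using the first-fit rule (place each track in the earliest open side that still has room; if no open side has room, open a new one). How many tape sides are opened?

7

  15 → side 1 (new)  [load 15/32]
  16 → side 1  [load 31/32]
  26 → side 2 (new)  [load 26/32]
  29 → side 3 (new)  [load 29/32]
  18 → side 4 (new)  [load 18/32]
  17 → side 5 (new)  [load 17/32]
  9 → side 4  [load 27/32]
  15 → side 5  [load 32/32]
  16 → side 6 (new)  [load 16/32]
  9 → side 6  [load 25/32]
  11 → side 7 (new)  [load 11/32]
7 tape sides opened.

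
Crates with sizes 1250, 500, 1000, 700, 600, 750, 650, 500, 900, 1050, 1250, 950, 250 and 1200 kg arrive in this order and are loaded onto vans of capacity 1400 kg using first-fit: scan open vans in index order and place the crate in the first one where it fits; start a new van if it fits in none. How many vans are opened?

10

  1250 → van 1 (new)  [load 1250/1400]
  500 → van 2 (new)  [load 500/1400]
  1000 → van 3 (new)  [load 1000/1400]
  700 → van 2  [load 1200/1400]
  600 → van 4 (new)  [load 600/1400]
  750 → van 4  [load 1350/1400]
  650 → van 5 (new)  [load 650/1400]
  500 → van 5  [load 1150/1400]
  900 → van 6 (new)  [load 900/1400]
  1050 → van 7 (new)  [load 1050/1400]
  1250 → van 8 (new)  [load 1250/1400]
  950 → van 9 (new)  [load 950/1400]
  250 → van 3  [load 1250/1400]
  1200 → van 10 (new)  [load 1200/1400]
10 vans opened.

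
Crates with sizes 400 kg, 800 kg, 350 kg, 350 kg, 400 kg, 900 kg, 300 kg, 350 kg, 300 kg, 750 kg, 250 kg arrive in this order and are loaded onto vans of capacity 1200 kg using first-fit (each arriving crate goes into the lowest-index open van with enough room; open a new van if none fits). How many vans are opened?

  400 → van 1 (new)  [load 400/1200]
  800 → van 1  [load 1200/1200]
  350 → van 2 (new)  [load 350/1200]
  350 → van 2  [load 700/1200]
  400 → van 2  [load 1100/1200]
  900 → van 3 (new)  [load 900/1200]
  300 → van 3  [load 1200/1200]
  350 → van 4 (new)  [load 350/1200]
  300 → van 4  [load 650/1200]
  750 → van 5 (new)  [load 750/1200]
  250 → van 4  [load 900/1200]
5 vans opened.

5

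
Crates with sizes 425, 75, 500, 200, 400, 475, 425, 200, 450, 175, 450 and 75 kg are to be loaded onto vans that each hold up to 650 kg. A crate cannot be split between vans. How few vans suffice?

7

Total = 500 + 475 + 450 + 450 + 425 + 425 + 400 + 200 + 200 + 175 + 75 + 75 = 3850 kg.
Lower bound: ⌈3850/650⌉ = 6 vans.
Also, 7 crates each exceed 325 kg, and no two of those can share a van, so at least 7 vans are needed.
A packing using 7 vans:
  van 1: 500 + 75 + 75 = 650
  van 2: 475 + 175 = 650
  van 3: 450 + 200 = 650
  van 4: 450 + 200 = 650
  van 5: 425 = 425
  van 6: 425 = 425
  van 7: 400 = 400
This matches the lower bound, so 7 is optimal.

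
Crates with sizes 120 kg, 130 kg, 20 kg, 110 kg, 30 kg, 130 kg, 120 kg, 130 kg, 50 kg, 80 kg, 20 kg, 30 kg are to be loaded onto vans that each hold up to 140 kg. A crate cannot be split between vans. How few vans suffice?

8

Total = 130 + 130 + 130 + 120 + 120 + 110 + 80 + 50 + 30 + 30 + 20 + 20 = 970 kg.
Lower bound: ⌈970/140⌉ = 7 vans.
A packing using 8 vans:
  van 1: 130 = 130
  van 2: 130 = 130
  van 3: 130 = 130
  van 4: 120 + 20 = 140
  van 5: 120 + 20 = 140
  van 6: 110 + 30 = 140
  van 7: 80 + 50 = 130
  van 8: 30 = 30
No arrangement into 7 vans stays within capacity, so 8 is optimal.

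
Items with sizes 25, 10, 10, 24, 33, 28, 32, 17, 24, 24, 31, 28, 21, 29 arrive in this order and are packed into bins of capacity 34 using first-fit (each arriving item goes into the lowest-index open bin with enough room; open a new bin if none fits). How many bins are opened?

13

  25 → bin 1 (new)  [load 25/34]
  10 → bin 2 (new)  [load 10/34]
  10 → bin 2  [load 20/34]
  24 → bin 3 (new)  [load 24/34]
  33 → bin 4 (new)  [load 33/34]
  28 → bin 5 (new)  [load 28/34]
  32 → bin 6 (new)  [load 32/34]
  17 → bin 7 (new)  [load 17/34]
  24 → bin 8 (new)  [load 24/34]
  24 → bin 9 (new)  [load 24/34]
  31 → bin 10 (new)  [load 31/34]
  28 → bin 11 (new)  [load 28/34]
  21 → bin 12 (new)  [load 21/34]
  29 → bin 13 (new)  [load 29/34]
13 bins opened.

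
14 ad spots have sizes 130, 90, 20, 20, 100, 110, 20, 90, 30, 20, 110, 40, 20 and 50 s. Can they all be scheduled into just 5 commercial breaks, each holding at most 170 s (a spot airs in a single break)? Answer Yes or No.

No

Total = 850 s; ⌈850/170⌉ = 5.
6 ad spots each exceed half the capacity and cannot share a break, forcing at least 6 commercial breaks.
At least 6 commercial breaks are required, but only 5 are allowed.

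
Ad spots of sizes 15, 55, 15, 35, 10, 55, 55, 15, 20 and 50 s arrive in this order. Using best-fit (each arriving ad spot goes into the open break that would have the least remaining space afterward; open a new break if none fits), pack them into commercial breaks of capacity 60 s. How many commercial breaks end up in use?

6

  15 → break 1 (new)  [load 15/60]
  55 → break 2 (new)  [load 55/60]
  15 → break 1  [load 30/60]
  35 → break 3 (new)  [load 35/60]
  10 → break 3  [load 45/60]
  55 → break 4 (new)  [load 55/60]
  55 → break 5 (new)  [load 55/60]
  15 → break 3  [load 60/60]
  20 → break 1  [load 50/60]
  50 → break 6 (new)  [load 50/60]
6 commercial breaks opened.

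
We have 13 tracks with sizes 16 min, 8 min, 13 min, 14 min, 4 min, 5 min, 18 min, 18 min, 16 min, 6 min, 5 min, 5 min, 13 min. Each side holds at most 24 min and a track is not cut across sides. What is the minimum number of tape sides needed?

Total = 18 + 18 + 16 + 16 + 14 + 13 + 13 + 8 + 6 + 5 + 5 + 5 + 4 = 141 min.
Lower bound: ⌈141/24⌉ = 6 tape sides.
Also, 7 tracks each exceed 12 min, and no two of those can share a side, so at least 7 tape sides are needed.
A packing using 7 tape sides:
  side 1: 18 + 6 = 24
  side 2: 18 + 5 = 23
  side 3: 16 + 8 = 24
  side 4: 16 + 5 = 21
  side 5: 14 + 5 + 4 = 23
  side 6: 13 = 13
  side 7: 13 = 13
This matches the lower bound, so 7 is optimal.

7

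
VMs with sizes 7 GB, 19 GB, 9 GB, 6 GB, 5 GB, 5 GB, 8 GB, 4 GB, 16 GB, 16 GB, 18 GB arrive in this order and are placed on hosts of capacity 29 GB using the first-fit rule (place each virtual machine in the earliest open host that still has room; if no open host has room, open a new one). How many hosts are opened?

  7 → host 1 (new)  [load 7/29]
  19 → host 1  [load 26/29]
  9 → host 2 (new)  [load 9/29]
  6 → host 2  [load 15/29]
  5 → host 2  [load 20/29]
  5 → host 2  [load 25/29]
  8 → host 3 (new)  [load 8/29]
  4 → host 2  [load 29/29]
  16 → host 3  [load 24/29]
  16 → host 4 (new)  [load 16/29]
  18 → host 5 (new)  [load 18/29]
5 hosts opened.

5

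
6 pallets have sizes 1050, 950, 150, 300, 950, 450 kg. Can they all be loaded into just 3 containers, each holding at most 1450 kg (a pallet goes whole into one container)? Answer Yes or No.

A valid assignment using 3 containers:
  container 1: 1050 + 300 = 1350
  container 2: 950 + 450 = 1400
  container 3: 950 + 150 = 1100
Every load is within 1450 kg, so 3 containers suffice.

Yes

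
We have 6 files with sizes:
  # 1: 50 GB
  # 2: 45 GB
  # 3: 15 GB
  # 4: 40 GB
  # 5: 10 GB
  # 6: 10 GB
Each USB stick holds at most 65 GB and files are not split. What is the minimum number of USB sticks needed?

Total = 50 + 45 + 40 + 15 + 10 + 10 = 170 GB.
Lower bound: ⌈170/65⌉ = 3 USB sticks.
A packing using 3 USB sticks:
  USB stick 1: 50 + 15 = 65
  USB stick 2: 45 + 10 + 10 = 65
  USB stick 3: 40 = 40
This matches the lower bound, so 3 is optimal.

3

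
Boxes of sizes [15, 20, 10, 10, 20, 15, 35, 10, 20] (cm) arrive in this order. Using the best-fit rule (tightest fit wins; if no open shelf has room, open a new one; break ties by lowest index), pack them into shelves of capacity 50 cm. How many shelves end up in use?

4

  15 → shelf 1 (new)  [load 15/50]
  20 → shelf 1  [load 35/50]
  10 → shelf 1  [load 45/50]
  10 → shelf 2 (new)  [load 10/50]
  20 → shelf 2  [load 30/50]
  15 → shelf 2  [load 45/50]
  35 → shelf 3 (new)  [load 35/50]
  10 → shelf 3  [load 45/50]
  20 → shelf 4 (new)  [load 20/50]
4 shelves opened.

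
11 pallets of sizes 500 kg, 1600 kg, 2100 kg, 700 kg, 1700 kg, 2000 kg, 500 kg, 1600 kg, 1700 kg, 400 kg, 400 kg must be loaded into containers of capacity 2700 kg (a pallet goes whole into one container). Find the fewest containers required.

6

Total = 2100 + 2000 + 1700 + 1700 + 1600 + 1600 + 700 + 500 + 500 + 400 + 400 = 13200 kg.
Lower bound: ⌈13200/2700⌉ = 5 containers.
Also, 6 pallets each exceed 1350 kg, and no two of those can share a container, so at least 6 containers are needed.
A packing using 6 containers:
  container 1: 2100 + 500 = 2600
  container 2: 2000 + 700 = 2700
  container 3: 1700 + 500 + 400 = 2600
  container 4: 1700 + 400 = 2100
  container 5: 1600 = 1600
  container 6: 1600 = 1600
This matches the lower bound, so 6 is optimal.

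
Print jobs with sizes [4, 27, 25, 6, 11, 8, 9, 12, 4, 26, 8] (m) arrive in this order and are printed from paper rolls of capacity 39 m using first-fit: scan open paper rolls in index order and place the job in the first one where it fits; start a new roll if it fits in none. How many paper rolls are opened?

4

  4 → roll 1 (new)  [load 4/39]
  27 → roll 1  [load 31/39]
  25 → roll 2 (new)  [load 25/39]
  6 → roll 1  [load 37/39]
  11 → roll 2  [load 36/39]
  8 → roll 3 (new)  [load 8/39]
  9 → roll 3  [load 17/39]
  12 → roll 3  [load 29/39]
  4 → roll 3  [load 33/39]
  26 → roll 4 (new)  [load 26/39]
  8 → roll 4  [load 34/39]
4 paper rolls opened.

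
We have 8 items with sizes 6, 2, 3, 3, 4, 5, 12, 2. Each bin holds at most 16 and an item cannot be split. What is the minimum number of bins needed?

3

Total = 12 + 6 + 5 + 4 + 3 + 3 + 2 + 2 = 37.
Lower bound: ⌈37/16⌉ = 3 bins.
A packing using 3 bins:
  bin 1: 12 + 4 = 16
  bin 2: 6 + 5 + 3 + 2 = 16
  bin 3: 3 + 2 = 5
This matches the lower bound, so 3 is optimal.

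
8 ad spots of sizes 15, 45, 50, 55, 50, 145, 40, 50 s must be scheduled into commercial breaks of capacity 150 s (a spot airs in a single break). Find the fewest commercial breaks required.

4

Total = 145 + 55 + 50 + 50 + 50 + 45 + 40 + 15 = 450 s.
Lower bound: ⌈450/150⌉ = 3 commercial breaks.
A packing using 4 commercial breaks:
  break 1: 145 = 145
  break 2: 55 + 50 + 45 = 150
  break 3: 50 + 50 + 40 = 140
  break 4: 15 = 15
No arrangement into 3 commercial breaks stays within capacity, so 4 is optimal.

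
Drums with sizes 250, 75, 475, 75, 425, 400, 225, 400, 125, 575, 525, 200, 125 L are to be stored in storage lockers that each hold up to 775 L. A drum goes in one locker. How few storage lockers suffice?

6

Total = 575 + 525 + 475 + 425 + 400 + 400 + 250 + 225 + 200 + 125 + 125 + 75 + 75 = 3875 L.
Lower bound: ⌈3875/775⌉ = 5 storage lockers.
Also, 6 drums each exceed 775/2 L, and no two of those can share a locker, so at least 6 storage lockers are needed.
A packing using 6 storage lockers:
  locker 1: 575 + 200 = 775
  locker 2: 525 + 250 = 775
  locker 3: 475 + 225 + 75 = 775
  locker 4: 425 + 125 + 125 + 75 = 750
  locker 5: 400 = 400
  locker 6: 400 = 400
This matches the lower bound, so 6 is optimal.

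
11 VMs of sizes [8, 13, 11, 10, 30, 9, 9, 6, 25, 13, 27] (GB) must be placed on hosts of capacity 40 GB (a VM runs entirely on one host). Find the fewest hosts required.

Total = 30 + 27 + 25 + 13 + 13 + 11 + 10 + 9 + 9 + 8 + 6 = 161 GB.
Lower bound: ⌈161/40⌉ = 5 hosts.
A packing using 5 hosts:
  host 1: 30 + 10 = 40
  host 2: 27 + 13 = 40
  host 3: 25 + 13 = 38
  host 4: 11 + 9 + 9 + 8 = 37
  host 5: 6 = 6
This matches the lower bound, so 5 is optimal.

5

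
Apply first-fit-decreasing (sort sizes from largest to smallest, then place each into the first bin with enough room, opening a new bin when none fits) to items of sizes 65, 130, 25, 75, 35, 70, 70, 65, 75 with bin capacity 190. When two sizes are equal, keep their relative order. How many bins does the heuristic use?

Sorted descending: 130, 75, 75, 70, 70, 65, 65, 35, 25.
  130 → bin 1 (new)  [load 130/190]
  75 → bin 2 (new)  [load 75/190]
  75 → bin 2  [load 150/190]
  70 → bin 3 (new)  [load 70/190]
  70 → bin 3  [load 140/190]
  65 → bin 4 (new)  [load 65/190]
  65 → bin 4  [load 130/190]
  35 → bin 1  [load 165/190]
  25 → bin 1  [load 190/190]
4 bins opened.

4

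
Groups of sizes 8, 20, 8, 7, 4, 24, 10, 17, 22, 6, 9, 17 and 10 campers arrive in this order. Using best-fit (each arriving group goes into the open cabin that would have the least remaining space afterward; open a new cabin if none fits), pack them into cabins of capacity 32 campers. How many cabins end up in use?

  8 → cabin 1 (new)  [load 8/32]
  20 → cabin 1  [load 28/32]
  8 → cabin 2 (new)  [load 8/32]
  7 → cabin 2  [load 15/32]
  4 → cabin 1  [load 32/32]
  24 → cabin 3 (new)  [load 24/32]
  10 → cabin 2  [load 25/32]
  17 → cabin 4 (new)  [load 17/32]
  22 → cabin 5 (new)  [load 22/32]
  6 → cabin 2  [load 31/32]
  9 → cabin 5  [load 31/32]
  17 → cabin 6 (new)  [load 17/32]
  10 → cabin 4  [load 27/32]
6 cabins opened.

6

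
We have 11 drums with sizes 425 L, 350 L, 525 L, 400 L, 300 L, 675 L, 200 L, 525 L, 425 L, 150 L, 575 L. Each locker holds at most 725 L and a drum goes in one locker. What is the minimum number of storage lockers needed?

Total = 675 + 575 + 525 + 525 + 425 + 425 + 400 + 350 + 300 + 200 + 150 = 4550 L.
Lower bound: ⌈4550/725⌉ = 7 storage lockers.
A packing using 8 storage lockers:
  locker 1: 675 = 675
  locker 2: 575 + 150 = 725
  locker 3: 525 + 200 = 725
  locker 4: 525 = 525
  locker 5: 425 + 300 = 725
  locker 6: 425 = 425
  locker 7: 400 = 400
  locker 8: 350 = 350
No arrangement into 7 storage lockers stays within capacity, so 8 is optimal.

8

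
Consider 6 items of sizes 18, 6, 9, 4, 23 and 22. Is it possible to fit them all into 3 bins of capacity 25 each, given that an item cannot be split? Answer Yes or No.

No

Total = 82; ⌈82/25⌉ = 4.
At least 4 bins are required, but only 3 are allowed.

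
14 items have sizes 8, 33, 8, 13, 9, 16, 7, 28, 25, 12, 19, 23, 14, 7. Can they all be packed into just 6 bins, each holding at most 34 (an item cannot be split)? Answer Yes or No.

No

Total = 222; ⌈222/34⌉ = 7.
At least 7 bins are required, but only 6 are allowed.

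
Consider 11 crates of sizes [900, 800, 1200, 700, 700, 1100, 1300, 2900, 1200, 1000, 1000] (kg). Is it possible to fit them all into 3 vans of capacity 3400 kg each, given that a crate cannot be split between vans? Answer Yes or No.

No

Total = 12800 kg; ⌈12800/3400⌉ = 4.
At least 4 vans are required, but only 3 are allowed.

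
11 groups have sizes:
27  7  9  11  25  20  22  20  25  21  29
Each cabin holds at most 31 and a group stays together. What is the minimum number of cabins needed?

8

Total = 29 + 27 + 25 + 25 + 22 + 21 + 20 + 20 + 11 + 9 + 7 = 216.
Lower bound: ⌈216/31⌉ = 7 cabins.
Also, 8 groups each exceed 31/2, and no two of those can share a cabin, so at least 8 cabins are needed.
A packing using 8 cabins:
  cabin 1: 29 = 29
  cabin 2: 27 = 27
  cabin 3: 25 = 25
  cabin 4: 25 = 25
  cabin 5: 22 + 9 = 31
  cabin 6: 21 + 7 = 28
  cabin 7: 20 + 11 = 31
  cabin 8: 20 = 20
This matches the lower bound, so 8 is optimal.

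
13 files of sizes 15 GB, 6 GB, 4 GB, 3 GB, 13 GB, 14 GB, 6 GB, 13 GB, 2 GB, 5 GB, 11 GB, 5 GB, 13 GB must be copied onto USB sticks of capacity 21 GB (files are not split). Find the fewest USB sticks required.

Total = 15 + 14 + 13 + 13 + 13 + 11 + 6 + 6 + 5 + 5 + 4 + 3 + 2 = 110 GB.
Lower bound: ⌈110/21⌉ = 6 USB sticks.
A packing using 6 USB sticks:
  USB stick 1: 15 + 6 = 21
  USB stick 2: 14 + 6 = 20
  USB stick 3: 13 + 5 + 3 = 21
  USB stick 4: 13 + 5 + 2 = 20
  USB stick 5: 13 + 4 = 17
  USB stick 6: 11 = 11
This matches the lower bound, so 6 is optimal.

6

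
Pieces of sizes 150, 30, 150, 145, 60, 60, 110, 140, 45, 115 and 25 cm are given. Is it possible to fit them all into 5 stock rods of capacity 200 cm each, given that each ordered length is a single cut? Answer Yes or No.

Total = 1030 cm; ⌈1030/200⌉ = 6.
At least 6 stock rods are required, but only 5 are allowed.

No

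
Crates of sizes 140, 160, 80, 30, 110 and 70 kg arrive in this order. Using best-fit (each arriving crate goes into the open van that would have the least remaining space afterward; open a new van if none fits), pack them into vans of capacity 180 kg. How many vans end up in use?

  140 → van 1 (new)  [load 140/180]
  160 → van 2 (new)  [load 160/180]
  80 → van 3 (new)  [load 80/180]
  30 → van 1  [load 170/180]
  110 → van 4 (new)  [load 110/180]
  70 → van 4  [load 180/180]
4 vans opened.

4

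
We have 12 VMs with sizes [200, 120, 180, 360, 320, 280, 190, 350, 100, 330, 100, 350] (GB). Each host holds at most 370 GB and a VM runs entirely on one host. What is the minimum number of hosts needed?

9

Total = 360 + 350 + 350 + 330 + 320 + 280 + 200 + 190 + 180 + 120 + 100 + 100 = 2880 GB.
Lower bound: ⌈2880/370⌉ = 8 hosts.
A packing using 9 hosts:
  host 1: 360 = 360
  host 2: 350 = 350
  host 3: 350 = 350
  host 4: 330 = 330
  host 5: 320 = 320
  host 6: 280 = 280
  host 7: 200 + 120 = 320
  host 8: 190 + 180 = 370
  host 9: 100 + 100 = 200
No arrangement into 8 hosts stays within capacity, so 9 is optimal.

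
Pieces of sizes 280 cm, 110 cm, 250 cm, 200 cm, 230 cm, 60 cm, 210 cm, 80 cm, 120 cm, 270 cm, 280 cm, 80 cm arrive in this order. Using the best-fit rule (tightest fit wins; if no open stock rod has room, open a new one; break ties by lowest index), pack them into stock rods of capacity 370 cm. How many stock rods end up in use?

  280 → stock rod 1 (new)  [load 280/370]
  110 → stock rod 2 (new)  [load 110/370]
  250 → stock rod 2  [load 360/370]
  200 → stock rod 3 (new)  [load 200/370]
  230 → stock rod 4 (new)  [load 230/370]
  60 → stock rod 1  [load 340/370]
  210 → stock rod 5 (new)  [load 210/370]
  80 → stock rod 4  [load 310/370]
  120 → stock rod 5  [load 330/370]
  270 → stock rod 6 (new)  [load 270/370]
  280 → stock rod 7 (new)  [load 280/370]
  80 → stock rod 7  [load 360/370]
7 stock rods opened.

7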